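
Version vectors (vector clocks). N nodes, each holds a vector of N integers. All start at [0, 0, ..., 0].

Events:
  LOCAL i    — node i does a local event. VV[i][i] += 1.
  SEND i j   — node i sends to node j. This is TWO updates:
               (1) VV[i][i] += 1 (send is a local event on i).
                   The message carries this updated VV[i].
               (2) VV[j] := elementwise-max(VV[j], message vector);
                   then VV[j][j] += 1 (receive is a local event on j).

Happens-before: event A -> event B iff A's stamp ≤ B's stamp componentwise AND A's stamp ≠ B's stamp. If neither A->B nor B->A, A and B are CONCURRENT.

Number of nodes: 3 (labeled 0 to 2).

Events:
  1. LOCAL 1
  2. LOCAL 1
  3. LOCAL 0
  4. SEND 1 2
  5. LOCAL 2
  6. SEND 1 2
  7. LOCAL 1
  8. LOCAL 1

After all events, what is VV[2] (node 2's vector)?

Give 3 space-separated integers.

Answer: 0 4 3

Derivation:
Initial: VV[0]=[0, 0, 0]
Initial: VV[1]=[0, 0, 0]
Initial: VV[2]=[0, 0, 0]
Event 1: LOCAL 1: VV[1][1]++ -> VV[1]=[0, 1, 0]
Event 2: LOCAL 1: VV[1][1]++ -> VV[1]=[0, 2, 0]
Event 3: LOCAL 0: VV[0][0]++ -> VV[0]=[1, 0, 0]
Event 4: SEND 1->2: VV[1][1]++ -> VV[1]=[0, 3, 0], msg_vec=[0, 3, 0]; VV[2]=max(VV[2],msg_vec) then VV[2][2]++ -> VV[2]=[0, 3, 1]
Event 5: LOCAL 2: VV[2][2]++ -> VV[2]=[0, 3, 2]
Event 6: SEND 1->2: VV[1][1]++ -> VV[1]=[0, 4, 0], msg_vec=[0, 4, 0]; VV[2]=max(VV[2],msg_vec) then VV[2][2]++ -> VV[2]=[0, 4, 3]
Event 7: LOCAL 1: VV[1][1]++ -> VV[1]=[0, 5, 0]
Event 8: LOCAL 1: VV[1][1]++ -> VV[1]=[0, 6, 0]
Final vectors: VV[0]=[1, 0, 0]; VV[1]=[0, 6, 0]; VV[2]=[0, 4, 3]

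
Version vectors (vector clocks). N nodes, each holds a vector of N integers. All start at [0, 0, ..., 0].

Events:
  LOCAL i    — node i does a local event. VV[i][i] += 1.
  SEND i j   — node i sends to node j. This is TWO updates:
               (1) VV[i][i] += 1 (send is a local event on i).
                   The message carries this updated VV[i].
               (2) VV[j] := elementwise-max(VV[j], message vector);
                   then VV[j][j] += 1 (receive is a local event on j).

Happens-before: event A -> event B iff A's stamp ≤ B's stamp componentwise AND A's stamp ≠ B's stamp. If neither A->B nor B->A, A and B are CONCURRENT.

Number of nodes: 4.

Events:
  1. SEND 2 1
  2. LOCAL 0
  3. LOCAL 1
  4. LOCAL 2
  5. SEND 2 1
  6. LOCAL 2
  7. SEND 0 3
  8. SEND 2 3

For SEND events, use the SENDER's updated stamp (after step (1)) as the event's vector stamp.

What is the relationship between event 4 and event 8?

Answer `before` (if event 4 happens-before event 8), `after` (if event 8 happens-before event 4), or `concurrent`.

Answer: before

Derivation:
Initial: VV[0]=[0, 0, 0, 0]
Initial: VV[1]=[0, 0, 0, 0]
Initial: VV[2]=[0, 0, 0, 0]
Initial: VV[3]=[0, 0, 0, 0]
Event 1: SEND 2->1: VV[2][2]++ -> VV[2]=[0, 0, 1, 0], msg_vec=[0, 0, 1, 0]; VV[1]=max(VV[1],msg_vec) then VV[1][1]++ -> VV[1]=[0, 1, 1, 0]
Event 2: LOCAL 0: VV[0][0]++ -> VV[0]=[1, 0, 0, 0]
Event 3: LOCAL 1: VV[1][1]++ -> VV[1]=[0, 2, 1, 0]
Event 4: LOCAL 2: VV[2][2]++ -> VV[2]=[0, 0, 2, 0]
Event 5: SEND 2->1: VV[2][2]++ -> VV[2]=[0, 0, 3, 0], msg_vec=[0, 0, 3, 0]; VV[1]=max(VV[1],msg_vec) then VV[1][1]++ -> VV[1]=[0, 3, 3, 0]
Event 6: LOCAL 2: VV[2][2]++ -> VV[2]=[0, 0, 4, 0]
Event 7: SEND 0->3: VV[0][0]++ -> VV[0]=[2, 0, 0, 0], msg_vec=[2, 0, 0, 0]; VV[3]=max(VV[3],msg_vec) then VV[3][3]++ -> VV[3]=[2, 0, 0, 1]
Event 8: SEND 2->3: VV[2][2]++ -> VV[2]=[0, 0, 5, 0], msg_vec=[0, 0, 5, 0]; VV[3]=max(VV[3],msg_vec) then VV[3][3]++ -> VV[3]=[2, 0, 5, 2]
Event 4 stamp: [0, 0, 2, 0]
Event 8 stamp: [0, 0, 5, 0]
[0, 0, 2, 0] <= [0, 0, 5, 0]? True
[0, 0, 5, 0] <= [0, 0, 2, 0]? False
Relation: before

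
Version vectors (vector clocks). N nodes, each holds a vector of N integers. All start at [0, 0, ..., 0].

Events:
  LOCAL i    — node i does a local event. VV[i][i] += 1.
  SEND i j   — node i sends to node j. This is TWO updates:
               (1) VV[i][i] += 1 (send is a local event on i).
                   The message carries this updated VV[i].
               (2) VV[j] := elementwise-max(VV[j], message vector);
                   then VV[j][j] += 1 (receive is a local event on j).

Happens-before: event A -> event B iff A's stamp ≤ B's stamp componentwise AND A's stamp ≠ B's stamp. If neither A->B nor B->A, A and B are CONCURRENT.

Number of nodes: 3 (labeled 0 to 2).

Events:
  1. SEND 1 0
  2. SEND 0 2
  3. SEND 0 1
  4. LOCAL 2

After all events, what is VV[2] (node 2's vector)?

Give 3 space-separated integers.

Initial: VV[0]=[0, 0, 0]
Initial: VV[1]=[0, 0, 0]
Initial: VV[2]=[0, 0, 0]
Event 1: SEND 1->0: VV[1][1]++ -> VV[1]=[0, 1, 0], msg_vec=[0, 1, 0]; VV[0]=max(VV[0],msg_vec) then VV[0][0]++ -> VV[0]=[1, 1, 0]
Event 2: SEND 0->2: VV[0][0]++ -> VV[0]=[2, 1, 0], msg_vec=[2, 1, 0]; VV[2]=max(VV[2],msg_vec) then VV[2][2]++ -> VV[2]=[2, 1, 1]
Event 3: SEND 0->1: VV[0][0]++ -> VV[0]=[3, 1, 0], msg_vec=[3, 1, 0]; VV[1]=max(VV[1],msg_vec) then VV[1][1]++ -> VV[1]=[3, 2, 0]
Event 4: LOCAL 2: VV[2][2]++ -> VV[2]=[2, 1, 2]
Final vectors: VV[0]=[3, 1, 0]; VV[1]=[3, 2, 0]; VV[2]=[2, 1, 2]

Answer: 2 1 2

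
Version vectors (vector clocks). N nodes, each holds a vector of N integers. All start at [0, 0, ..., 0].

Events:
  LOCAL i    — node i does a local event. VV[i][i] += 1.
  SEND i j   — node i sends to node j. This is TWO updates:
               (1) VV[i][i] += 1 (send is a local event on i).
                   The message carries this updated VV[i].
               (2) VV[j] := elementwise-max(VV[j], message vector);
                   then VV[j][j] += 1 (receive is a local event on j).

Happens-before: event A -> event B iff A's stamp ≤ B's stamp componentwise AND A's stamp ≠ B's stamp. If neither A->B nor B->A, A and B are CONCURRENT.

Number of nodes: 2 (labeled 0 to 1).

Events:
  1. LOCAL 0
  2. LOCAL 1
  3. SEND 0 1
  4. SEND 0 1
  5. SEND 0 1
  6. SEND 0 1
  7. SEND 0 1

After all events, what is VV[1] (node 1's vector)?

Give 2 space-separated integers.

Initial: VV[0]=[0, 0]
Initial: VV[1]=[0, 0]
Event 1: LOCAL 0: VV[0][0]++ -> VV[0]=[1, 0]
Event 2: LOCAL 1: VV[1][1]++ -> VV[1]=[0, 1]
Event 3: SEND 0->1: VV[0][0]++ -> VV[0]=[2, 0], msg_vec=[2, 0]; VV[1]=max(VV[1],msg_vec) then VV[1][1]++ -> VV[1]=[2, 2]
Event 4: SEND 0->1: VV[0][0]++ -> VV[0]=[3, 0], msg_vec=[3, 0]; VV[1]=max(VV[1],msg_vec) then VV[1][1]++ -> VV[1]=[3, 3]
Event 5: SEND 0->1: VV[0][0]++ -> VV[0]=[4, 0], msg_vec=[4, 0]; VV[1]=max(VV[1],msg_vec) then VV[1][1]++ -> VV[1]=[4, 4]
Event 6: SEND 0->1: VV[0][0]++ -> VV[0]=[5, 0], msg_vec=[5, 0]; VV[1]=max(VV[1],msg_vec) then VV[1][1]++ -> VV[1]=[5, 5]
Event 7: SEND 0->1: VV[0][0]++ -> VV[0]=[6, 0], msg_vec=[6, 0]; VV[1]=max(VV[1],msg_vec) then VV[1][1]++ -> VV[1]=[6, 6]
Final vectors: VV[0]=[6, 0]; VV[1]=[6, 6]

Answer: 6 6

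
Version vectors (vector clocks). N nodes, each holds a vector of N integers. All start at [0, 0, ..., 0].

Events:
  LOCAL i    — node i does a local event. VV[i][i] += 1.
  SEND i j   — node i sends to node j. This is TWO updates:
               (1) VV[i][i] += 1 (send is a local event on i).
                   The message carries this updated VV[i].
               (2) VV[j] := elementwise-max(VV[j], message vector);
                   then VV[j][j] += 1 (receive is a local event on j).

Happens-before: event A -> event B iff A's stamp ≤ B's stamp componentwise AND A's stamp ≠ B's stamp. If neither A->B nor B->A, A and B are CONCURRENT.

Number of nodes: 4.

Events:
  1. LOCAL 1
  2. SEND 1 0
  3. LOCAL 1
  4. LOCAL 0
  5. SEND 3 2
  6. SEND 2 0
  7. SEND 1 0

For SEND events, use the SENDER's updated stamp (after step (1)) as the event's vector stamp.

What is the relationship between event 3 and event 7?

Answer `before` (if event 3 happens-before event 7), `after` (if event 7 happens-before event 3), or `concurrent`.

Answer: before

Derivation:
Initial: VV[0]=[0, 0, 0, 0]
Initial: VV[1]=[0, 0, 0, 0]
Initial: VV[2]=[0, 0, 0, 0]
Initial: VV[3]=[0, 0, 0, 0]
Event 1: LOCAL 1: VV[1][1]++ -> VV[1]=[0, 1, 0, 0]
Event 2: SEND 1->0: VV[1][1]++ -> VV[1]=[0, 2, 0, 0], msg_vec=[0, 2, 0, 0]; VV[0]=max(VV[0],msg_vec) then VV[0][0]++ -> VV[0]=[1, 2, 0, 0]
Event 3: LOCAL 1: VV[1][1]++ -> VV[1]=[0, 3, 0, 0]
Event 4: LOCAL 0: VV[0][0]++ -> VV[0]=[2, 2, 0, 0]
Event 5: SEND 3->2: VV[3][3]++ -> VV[3]=[0, 0, 0, 1], msg_vec=[0, 0, 0, 1]; VV[2]=max(VV[2],msg_vec) then VV[2][2]++ -> VV[2]=[0, 0, 1, 1]
Event 6: SEND 2->0: VV[2][2]++ -> VV[2]=[0, 0, 2, 1], msg_vec=[0, 0, 2, 1]; VV[0]=max(VV[0],msg_vec) then VV[0][0]++ -> VV[0]=[3, 2, 2, 1]
Event 7: SEND 1->0: VV[1][1]++ -> VV[1]=[0, 4, 0, 0], msg_vec=[0, 4, 0, 0]; VV[0]=max(VV[0],msg_vec) then VV[0][0]++ -> VV[0]=[4, 4, 2, 1]
Event 3 stamp: [0, 3, 0, 0]
Event 7 stamp: [0, 4, 0, 0]
[0, 3, 0, 0] <= [0, 4, 0, 0]? True
[0, 4, 0, 0] <= [0, 3, 0, 0]? False
Relation: before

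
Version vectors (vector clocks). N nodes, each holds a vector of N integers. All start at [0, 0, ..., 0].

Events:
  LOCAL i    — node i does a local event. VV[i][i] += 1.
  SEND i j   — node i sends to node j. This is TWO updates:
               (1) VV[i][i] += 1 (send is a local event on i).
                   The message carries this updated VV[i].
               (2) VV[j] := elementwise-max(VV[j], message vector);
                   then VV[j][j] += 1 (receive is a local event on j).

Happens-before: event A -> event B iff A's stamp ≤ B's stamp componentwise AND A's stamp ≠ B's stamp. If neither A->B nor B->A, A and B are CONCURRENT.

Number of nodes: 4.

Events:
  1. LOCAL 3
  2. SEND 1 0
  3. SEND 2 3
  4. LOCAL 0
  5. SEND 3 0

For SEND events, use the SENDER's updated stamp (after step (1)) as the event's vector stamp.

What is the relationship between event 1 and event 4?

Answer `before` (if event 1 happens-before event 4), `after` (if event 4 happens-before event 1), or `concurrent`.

Answer: concurrent

Derivation:
Initial: VV[0]=[0, 0, 0, 0]
Initial: VV[1]=[0, 0, 0, 0]
Initial: VV[2]=[0, 0, 0, 0]
Initial: VV[3]=[0, 0, 0, 0]
Event 1: LOCAL 3: VV[3][3]++ -> VV[3]=[0, 0, 0, 1]
Event 2: SEND 1->0: VV[1][1]++ -> VV[1]=[0, 1, 0, 0], msg_vec=[0, 1, 0, 0]; VV[0]=max(VV[0],msg_vec) then VV[0][0]++ -> VV[0]=[1, 1, 0, 0]
Event 3: SEND 2->3: VV[2][2]++ -> VV[2]=[0, 0, 1, 0], msg_vec=[0, 0, 1, 0]; VV[3]=max(VV[3],msg_vec) then VV[3][3]++ -> VV[3]=[0, 0, 1, 2]
Event 4: LOCAL 0: VV[0][0]++ -> VV[0]=[2, 1, 0, 0]
Event 5: SEND 3->0: VV[3][3]++ -> VV[3]=[0, 0, 1, 3], msg_vec=[0, 0, 1, 3]; VV[0]=max(VV[0],msg_vec) then VV[0][0]++ -> VV[0]=[3, 1, 1, 3]
Event 1 stamp: [0, 0, 0, 1]
Event 4 stamp: [2, 1, 0, 0]
[0, 0, 0, 1] <= [2, 1, 0, 0]? False
[2, 1, 0, 0] <= [0, 0, 0, 1]? False
Relation: concurrent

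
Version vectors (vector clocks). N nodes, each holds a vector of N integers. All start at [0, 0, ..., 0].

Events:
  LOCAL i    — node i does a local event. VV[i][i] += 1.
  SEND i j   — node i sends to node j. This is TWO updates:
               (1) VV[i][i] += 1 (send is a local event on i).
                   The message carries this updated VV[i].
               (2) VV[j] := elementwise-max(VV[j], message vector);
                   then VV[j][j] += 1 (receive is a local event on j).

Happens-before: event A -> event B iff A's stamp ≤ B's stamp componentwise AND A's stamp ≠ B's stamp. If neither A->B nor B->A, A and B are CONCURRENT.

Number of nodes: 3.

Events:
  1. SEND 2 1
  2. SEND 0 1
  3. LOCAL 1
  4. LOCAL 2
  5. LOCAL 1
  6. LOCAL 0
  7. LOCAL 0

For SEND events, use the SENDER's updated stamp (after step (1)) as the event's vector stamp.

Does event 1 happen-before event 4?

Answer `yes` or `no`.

Answer: yes

Derivation:
Initial: VV[0]=[0, 0, 0]
Initial: VV[1]=[0, 0, 0]
Initial: VV[2]=[0, 0, 0]
Event 1: SEND 2->1: VV[2][2]++ -> VV[2]=[0, 0, 1], msg_vec=[0, 0, 1]; VV[1]=max(VV[1],msg_vec) then VV[1][1]++ -> VV[1]=[0, 1, 1]
Event 2: SEND 0->1: VV[0][0]++ -> VV[0]=[1, 0, 0], msg_vec=[1, 0, 0]; VV[1]=max(VV[1],msg_vec) then VV[1][1]++ -> VV[1]=[1, 2, 1]
Event 3: LOCAL 1: VV[1][1]++ -> VV[1]=[1, 3, 1]
Event 4: LOCAL 2: VV[2][2]++ -> VV[2]=[0, 0, 2]
Event 5: LOCAL 1: VV[1][1]++ -> VV[1]=[1, 4, 1]
Event 6: LOCAL 0: VV[0][0]++ -> VV[0]=[2, 0, 0]
Event 7: LOCAL 0: VV[0][0]++ -> VV[0]=[3, 0, 0]
Event 1 stamp: [0, 0, 1]
Event 4 stamp: [0, 0, 2]
[0, 0, 1] <= [0, 0, 2]? True. Equal? False. Happens-before: True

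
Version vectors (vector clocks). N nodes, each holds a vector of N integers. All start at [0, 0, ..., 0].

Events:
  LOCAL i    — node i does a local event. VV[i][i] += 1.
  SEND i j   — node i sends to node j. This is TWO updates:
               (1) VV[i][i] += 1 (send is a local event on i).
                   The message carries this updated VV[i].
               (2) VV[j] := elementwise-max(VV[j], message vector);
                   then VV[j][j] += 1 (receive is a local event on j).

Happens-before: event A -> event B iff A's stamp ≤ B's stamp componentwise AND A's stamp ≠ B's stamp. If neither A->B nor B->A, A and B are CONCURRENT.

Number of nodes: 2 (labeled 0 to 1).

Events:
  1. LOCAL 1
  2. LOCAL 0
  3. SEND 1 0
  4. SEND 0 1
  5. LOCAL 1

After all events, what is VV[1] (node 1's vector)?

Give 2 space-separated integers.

Answer: 3 4

Derivation:
Initial: VV[0]=[0, 0]
Initial: VV[1]=[0, 0]
Event 1: LOCAL 1: VV[1][1]++ -> VV[1]=[0, 1]
Event 2: LOCAL 0: VV[0][0]++ -> VV[0]=[1, 0]
Event 3: SEND 1->0: VV[1][1]++ -> VV[1]=[0, 2], msg_vec=[0, 2]; VV[0]=max(VV[0],msg_vec) then VV[0][0]++ -> VV[0]=[2, 2]
Event 4: SEND 0->1: VV[0][0]++ -> VV[0]=[3, 2], msg_vec=[3, 2]; VV[1]=max(VV[1],msg_vec) then VV[1][1]++ -> VV[1]=[3, 3]
Event 5: LOCAL 1: VV[1][1]++ -> VV[1]=[3, 4]
Final vectors: VV[0]=[3, 2]; VV[1]=[3, 4]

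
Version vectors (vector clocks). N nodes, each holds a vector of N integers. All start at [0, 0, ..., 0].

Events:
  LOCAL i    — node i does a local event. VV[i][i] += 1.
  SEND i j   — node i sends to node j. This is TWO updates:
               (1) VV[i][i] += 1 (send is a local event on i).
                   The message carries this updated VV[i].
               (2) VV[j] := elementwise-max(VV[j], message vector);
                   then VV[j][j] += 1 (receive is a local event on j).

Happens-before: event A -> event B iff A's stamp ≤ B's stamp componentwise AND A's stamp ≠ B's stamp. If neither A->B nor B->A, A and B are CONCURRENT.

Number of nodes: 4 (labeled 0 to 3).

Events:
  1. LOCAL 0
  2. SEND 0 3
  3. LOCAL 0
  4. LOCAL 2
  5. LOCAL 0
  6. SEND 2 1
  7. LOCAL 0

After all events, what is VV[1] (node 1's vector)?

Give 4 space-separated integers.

Answer: 0 1 2 0

Derivation:
Initial: VV[0]=[0, 0, 0, 0]
Initial: VV[1]=[0, 0, 0, 0]
Initial: VV[2]=[0, 0, 0, 0]
Initial: VV[3]=[0, 0, 0, 0]
Event 1: LOCAL 0: VV[0][0]++ -> VV[0]=[1, 0, 0, 0]
Event 2: SEND 0->3: VV[0][0]++ -> VV[0]=[2, 0, 0, 0], msg_vec=[2, 0, 0, 0]; VV[3]=max(VV[3],msg_vec) then VV[3][3]++ -> VV[3]=[2, 0, 0, 1]
Event 3: LOCAL 0: VV[0][0]++ -> VV[0]=[3, 0, 0, 0]
Event 4: LOCAL 2: VV[2][2]++ -> VV[2]=[0, 0, 1, 0]
Event 5: LOCAL 0: VV[0][0]++ -> VV[0]=[4, 0, 0, 0]
Event 6: SEND 2->1: VV[2][2]++ -> VV[2]=[0, 0, 2, 0], msg_vec=[0, 0, 2, 0]; VV[1]=max(VV[1],msg_vec) then VV[1][1]++ -> VV[1]=[0, 1, 2, 0]
Event 7: LOCAL 0: VV[0][0]++ -> VV[0]=[5, 0, 0, 0]
Final vectors: VV[0]=[5, 0, 0, 0]; VV[1]=[0, 1, 2, 0]; VV[2]=[0, 0, 2, 0]; VV[3]=[2, 0, 0, 1]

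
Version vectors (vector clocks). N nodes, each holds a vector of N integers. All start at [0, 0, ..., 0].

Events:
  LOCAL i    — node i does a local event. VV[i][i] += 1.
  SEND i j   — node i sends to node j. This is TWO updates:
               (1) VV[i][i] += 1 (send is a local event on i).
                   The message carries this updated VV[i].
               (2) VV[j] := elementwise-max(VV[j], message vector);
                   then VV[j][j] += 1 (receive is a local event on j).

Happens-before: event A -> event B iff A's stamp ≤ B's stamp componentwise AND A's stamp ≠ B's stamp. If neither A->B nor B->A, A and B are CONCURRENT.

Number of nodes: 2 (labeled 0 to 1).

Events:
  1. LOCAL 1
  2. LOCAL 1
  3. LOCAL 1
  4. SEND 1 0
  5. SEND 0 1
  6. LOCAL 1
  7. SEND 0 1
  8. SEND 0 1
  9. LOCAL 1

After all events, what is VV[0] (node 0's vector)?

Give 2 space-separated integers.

Initial: VV[0]=[0, 0]
Initial: VV[1]=[0, 0]
Event 1: LOCAL 1: VV[1][1]++ -> VV[1]=[0, 1]
Event 2: LOCAL 1: VV[1][1]++ -> VV[1]=[0, 2]
Event 3: LOCAL 1: VV[1][1]++ -> VV[1]=[0, 3]
Event 4: SEND 1->0: VV[1][1]++ -> VV[1]=[0, 4], msg_vec=[0, 4]; VV[0]=max(VV[0],msg_vec) then VV[0][0]++ -> VV[0]=[1, 4]
Event 5: SEND 0->1: VV[0][0]++ -> VV[0]=[2, 4], msg_vec=[2, 4]; VV[1]=max(VV[1],msg_vec) then VV[1][1]++ -> VV[1]=[2, 5]
Event 6: LOCAL 1: VV[1][1]++ -> VV[1]=[2, 6]
Event 7: SEND 0->1: VV[0][0]++ -> VV[0]=[3, 4], msg_vec=[3, 4]; VV[1]=max(VV[1],msg_vec) then VV[1][1]++ -> VV[1]=[3, 7]
Event 8: SEND 0->1: VV[0][0]++ -> VV[0]=[4, 4], msg_vec=[4, 4]; VV[1]=max(VV[1],msg_vec) then VV[1][1]++ -> VV[1]=[4, 8]
Event 9: LOCAL 1: VV[1][1]++ -> VV[1]=[4, 9]
Final vectors: VV[0]=[4, 4]; VV[1]=[4, 9]

Answer: 4 4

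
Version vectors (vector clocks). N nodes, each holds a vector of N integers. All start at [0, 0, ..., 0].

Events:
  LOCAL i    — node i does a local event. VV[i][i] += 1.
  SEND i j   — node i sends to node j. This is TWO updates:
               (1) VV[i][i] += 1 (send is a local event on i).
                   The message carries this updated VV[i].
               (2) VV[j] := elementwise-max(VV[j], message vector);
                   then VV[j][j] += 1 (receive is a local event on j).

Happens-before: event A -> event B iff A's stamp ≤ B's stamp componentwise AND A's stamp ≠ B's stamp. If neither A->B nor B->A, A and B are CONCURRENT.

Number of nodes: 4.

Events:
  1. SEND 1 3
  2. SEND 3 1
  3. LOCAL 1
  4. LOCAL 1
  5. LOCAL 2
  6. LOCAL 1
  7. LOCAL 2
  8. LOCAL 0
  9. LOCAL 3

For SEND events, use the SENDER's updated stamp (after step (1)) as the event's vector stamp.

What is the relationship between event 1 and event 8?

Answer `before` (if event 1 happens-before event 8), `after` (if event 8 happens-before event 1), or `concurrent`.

Initial: VV[0]=[0, 0, 0, 0]
Initial: VV[1]=[0, 0, 0, 0]
Initial: VV[2]=[0, 0, 0, 0]
Initial: VV[3]=[0, 0, 0, 0]
Event 1: SEND 1->3: VV[1][1]++ -> VV[1]=[0, 1, 0, 0], msg_vec=[0, 1, 0, 0]; VV[3]=max(VV[3],msg_vec) then VV[3][3]++ -> VV[3]=[0, 1, 0, 1]
Event 2: SEND 3->1: VV[3][3]++ -> VV[3]=[0, 1, 0, 2], msg_vec=[0, 1, 0, 2]; VV[1]=max(VV[1],msg_vec) then VV[1][1]++ -> VV[1]=[0, 2, 0, 2]
Event 3: LOCAL 1: VV[1][1]++ -> VV[1]=[0, 3, 0, 2]
Event 4: LOCAL 1: VV[1][1]++ -> VV[1]=[0, 4, 0, 2]
Event 5: LOCAL 2: VV[2][2]++ -> VV[2]=[0, 0, 1, 0]
Event 6: LOCAL 1: VV[1][1]++ -> VV[1]=[0, 5, 0, 2]
Event 7: LOCAL 2: VV[2][2]++ -> VV[2]=[0, 0, 2, 0]
Event 8: LOCAL 0: VV[0][0]++ -> VV[0]=[1, 0, 0, 0]
Event 9: LOCAL 3: VV[3][3]++ -> VV[3]=[0, 1, 0, 3]
Event 1 stamp: [0, 1, 0, 0]
Event 8 stamp: [1, 0, 0, 0]
[0, 1, 0, 0] <= [1, 0, 0, 0]? False
[1, 0, 0, 0] <= [0, 1, 0, 0]? False
Relation: concurrent

Answer: concurrent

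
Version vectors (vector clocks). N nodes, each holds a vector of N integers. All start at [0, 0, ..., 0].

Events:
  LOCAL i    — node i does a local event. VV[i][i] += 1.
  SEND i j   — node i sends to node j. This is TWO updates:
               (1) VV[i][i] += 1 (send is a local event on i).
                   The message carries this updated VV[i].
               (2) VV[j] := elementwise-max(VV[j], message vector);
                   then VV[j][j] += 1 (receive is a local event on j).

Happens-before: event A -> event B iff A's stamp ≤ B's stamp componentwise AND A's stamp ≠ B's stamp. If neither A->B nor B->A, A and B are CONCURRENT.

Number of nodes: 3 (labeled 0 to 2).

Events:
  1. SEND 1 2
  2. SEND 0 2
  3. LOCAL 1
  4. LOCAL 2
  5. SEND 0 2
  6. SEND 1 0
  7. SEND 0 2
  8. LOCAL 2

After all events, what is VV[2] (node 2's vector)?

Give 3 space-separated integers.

Answer: 4 3 6

Derivation:
Initial: VV[0]=[0, 0, 0]
Initial: VV[1]=[0, 0, 0]
Initial: VV[2]=[0, 0, 0]
Event 1: SEND 1->2: VV[1][1]++ -> VV[1]=[0, 1, 0], msg_vec=[0, 1, 0]; VV[2]=max(VV[2],msg_vec) then VV[2][2]++ -> VV[2]=[0, 1, 1]
Event 2: SEND 0->2: VV[0][0]++ -> VV[0]=[1, 0, 0], msg_vec=[1, 0, 0]; VV[2]=max(VV[2],msg_vec) then VV[2][2]++ -> VV[2]=[1, 1, 2]
Event 3: LOCAL 1: VV[1][1]++ -> VV[1]=[0, 2, 0]
Event 4: LOCAL 2: VV[2][2]++ -> VV[2]=[1, 1, 3]
Event 5: SEND 0->2: VV[0][0]++ -> VV[0]=[2, 0, 0], msg_vec=[2, 0, 0]; VV[2]=max(VV[2],msg_vec) then VV[2][2]++ -> VV[2]=[2, 1, 4]
Event 6: SEND 1->0: VV[1][1]++ -> VV[1]=[0, 3, 0], msg_vec=[0, 3, 0]; VV[0]=max(VV[0],msg_vec) then VV[0][0]++ -> VV[0]=[3, 3, 0]
Event 7: SEND 0->2: VV[0][0]++ -> VV[0]=[4, 3, 0], msg_vec=[4, 3, 0]; VV[2]=max(VV[2],msg_vec) then VV[2][2]++ -> VV[2]=[4, 3, 5]
Event 8: LOCAL 2: VV[2][2]++ -> VV[2]=[4, 3, 6]
Final vectors: VV[0]=[4, 3, 0]; VV[1]=[0, 3, 0]; VV[2]=[4, 3, 6]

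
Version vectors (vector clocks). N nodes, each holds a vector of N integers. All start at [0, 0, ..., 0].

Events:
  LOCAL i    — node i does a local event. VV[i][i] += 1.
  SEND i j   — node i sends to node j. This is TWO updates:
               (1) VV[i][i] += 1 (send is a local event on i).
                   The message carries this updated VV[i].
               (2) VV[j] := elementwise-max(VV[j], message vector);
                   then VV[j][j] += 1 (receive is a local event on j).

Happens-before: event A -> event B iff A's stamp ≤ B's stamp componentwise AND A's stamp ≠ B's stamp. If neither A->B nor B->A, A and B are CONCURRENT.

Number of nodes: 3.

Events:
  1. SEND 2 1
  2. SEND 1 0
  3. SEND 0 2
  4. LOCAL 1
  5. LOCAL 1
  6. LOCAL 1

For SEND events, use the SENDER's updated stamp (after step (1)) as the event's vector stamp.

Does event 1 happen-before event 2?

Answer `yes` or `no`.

Initial: VV[0]=[0, 0, 0]
Initial: VV[1]=[0, 0, 0]
Initial: VV[2]=[0, 0, 0]
Event 1: SEND 2->1: VV[2][2]++ -> VV[2]=[0, 0, 1], msg_vec=[0, 0, 1]; VV[1]=max(VV[1],msg_vec) then VV[1][1]++ -> VV[1]=[0, 1, 1]
Event 2: SEND 1->0: VV[1][1]++ -> VV[1]=[0, 2, 1], msg_vec=[0, 2, 1]; VV[0]=max(VV[0],msg_vec) then VV[0][0]++ -> VV[0]=[1, 2, 1]
Event 3: SEND 0->2: VV[0][0]++ -> VV[0]=[2, 2, 1], msg_vec=[2, 2, 1]; VV[2]=max(VV[2],msg_vec) then VV[2][2]++ -> VV[2]=[2, 2, 2]
Event 4: LOCAL 1: VV[1][1]++ -> VV[1]=[0, 3, 1]
Event 5: LOCAL 1: VV[1][1]++ -> VV[1]=[0, 4, 1]
Event 6: LOCAL 1: VV[1][1]++ -> VV[1]=[0, 5, 1]
Event 1 stamp: [0, 0, 1]
Event 2 stamp: [0, 2, 1]
[0, 0, 1] <= [0, 2, 1]? True. Equal? False. Happens-before: True

Answer: yes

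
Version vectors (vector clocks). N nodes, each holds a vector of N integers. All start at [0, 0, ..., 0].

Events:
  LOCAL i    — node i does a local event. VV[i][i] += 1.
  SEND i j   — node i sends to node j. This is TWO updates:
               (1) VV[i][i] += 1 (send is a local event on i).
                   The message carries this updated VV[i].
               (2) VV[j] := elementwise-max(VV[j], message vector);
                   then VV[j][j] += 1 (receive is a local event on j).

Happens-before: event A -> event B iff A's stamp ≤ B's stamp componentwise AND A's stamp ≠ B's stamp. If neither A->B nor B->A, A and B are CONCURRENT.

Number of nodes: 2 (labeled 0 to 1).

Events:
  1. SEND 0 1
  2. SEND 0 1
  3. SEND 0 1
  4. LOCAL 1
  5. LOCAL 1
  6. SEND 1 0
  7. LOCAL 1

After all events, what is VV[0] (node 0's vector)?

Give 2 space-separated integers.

Answer: 4 6

Derivation:
Initial: VV[0]=[0, 0]
Initial: VV[1]=[0, 0]
Event 1: SEND 0->1: VV[0][0]++ -> VV[0]=[1, 0], msg_vec=[1, 0]; VV[1]=max(VV[1],msg_vec) then VV[1][1]++ -> VV[1]=[1, 1]
Event 2: SEND 0->1: VV[0][0]++ -> VV[0]=[2, 0], msg_vec=[2, 0]; VV[1]=max(VV[1],msg_vec) then VV[1][1]++ -> VV[1]=[2, 2]
Event 3: SEND 0->1: VV[0][0]++ -> VV[0]=[3, 0], msg_vec=[3, 0]; VV[1]=max(VV[1],msg_vec) then VV[1][1]++ -> VV[1]=[3, 3]
Event 4: LOCAL 1: VV[1][1]++ -> VV[1]=[3, 4]
Event 5: LOCAL 1: VV[1][1]++ -> VV[1]=[3, 5]
Event 6: SEND 1->0: VV[1][1]++ -> VV[1]=[3, 6], msg_vec=[3, 6]; VV[0]=max(VV[0],msg_vec) then VV[0][0]++ -> VV[0]=[4, 6]
Event 7: LOCAL 1: VV[1][1]++ -> VV[1]=[3, 7]
Final vectors: VV[0]=[4, 6]; VV[1]=[3, 7]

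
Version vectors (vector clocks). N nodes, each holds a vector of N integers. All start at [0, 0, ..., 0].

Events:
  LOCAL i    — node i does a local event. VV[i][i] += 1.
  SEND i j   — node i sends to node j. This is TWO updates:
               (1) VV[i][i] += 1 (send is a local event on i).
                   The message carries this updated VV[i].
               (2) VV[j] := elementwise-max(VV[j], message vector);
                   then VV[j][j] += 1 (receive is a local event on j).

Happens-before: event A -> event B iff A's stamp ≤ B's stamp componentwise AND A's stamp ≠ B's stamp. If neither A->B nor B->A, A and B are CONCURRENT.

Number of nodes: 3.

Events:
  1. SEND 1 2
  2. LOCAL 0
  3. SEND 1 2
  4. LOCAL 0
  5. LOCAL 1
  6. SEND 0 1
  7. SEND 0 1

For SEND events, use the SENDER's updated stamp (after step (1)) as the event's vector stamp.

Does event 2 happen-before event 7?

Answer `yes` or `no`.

Answer: yes

Derivation:
Initial: VV[0]=[0, 0, 0]
Initial: VV[1]=[0, 0, 0]
Initial: VV[2]=[0, 0, 0]
Event 1: SEND 1->2: VV[1][1]++ -> VV[1]=[0, 1, 0], msg_vec=[0, 1, 0]; VV[2]=max(VV[2],msg_vec) then VV[2][2]++ -> VV[2]=[0, 1, 1]
Event 2: LOCAL 0: VV[0][0]++ -> VV[0]=[1, 0, 0]
Event 3: SEND 1->2: VV[1][1]++ -> VV[1]=[0, 2, 0], msg_vec=[0, 2, 0]; VV[2]=max(VV[2],msg_vec) then VV[2][2]++ -> VV[2]=[0, 2, 2]
Event 4: LOCAL 0: VV[0][0]++ -> VV[0]=[2, 0, 0]
Event 5: LOCAL 1: VV[1][1]++ -> VV[1]=[0, 3, 0]
Event 6: SEND 0->1: VV[0][0]++ -> VV[0]=[3, 0, 0], msg_vec=[3, 0, 0]; VV[1]=max(VV[1],msg_vec) then VV[1][1]++ -> VV[1]=[3, 4, 0]
Event 7: SEND 0->1: VV[0][0]++ -> VV[0]=[4, 0, 0], msg_vec=[4, 0, 0]; VV[1]=max(VV[1],msg_vec) then VV[1][1]++ -> VV[1]=[4, 5, 0]
Event 2 stamp: [1, 0, 0]
Event 7 stamp: [4, 0, 0]
[1, 0, 0] <= [4, 0, 0]? True. Equal? False. Happens-before: True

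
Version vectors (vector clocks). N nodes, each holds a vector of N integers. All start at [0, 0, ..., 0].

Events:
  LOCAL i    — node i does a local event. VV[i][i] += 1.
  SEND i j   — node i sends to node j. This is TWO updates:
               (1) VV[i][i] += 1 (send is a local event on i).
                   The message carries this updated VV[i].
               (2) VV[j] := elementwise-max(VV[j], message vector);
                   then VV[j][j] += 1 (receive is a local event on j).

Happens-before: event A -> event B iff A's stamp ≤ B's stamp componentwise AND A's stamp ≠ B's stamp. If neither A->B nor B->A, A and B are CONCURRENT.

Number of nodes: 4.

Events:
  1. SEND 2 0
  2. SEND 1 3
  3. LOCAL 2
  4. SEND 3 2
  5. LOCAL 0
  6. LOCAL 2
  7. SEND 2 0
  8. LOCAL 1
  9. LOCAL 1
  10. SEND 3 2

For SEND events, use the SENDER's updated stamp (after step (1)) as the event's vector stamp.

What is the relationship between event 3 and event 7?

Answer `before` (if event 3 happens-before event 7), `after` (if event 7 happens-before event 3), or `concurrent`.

Initial: VV[0]=[0, 0, 0, 0]
Initial: VV[1]=[0, 0, 0, 0]
Initial: VV[2]=[0, 0, 0, 0]
Initial: VV[3]=[0, 0, 0, 0]
Event 1: SEND 2->0: VV[2][2]++ -> VV[2]=[0, 0, 1, 0], msg_vec=[0, 0, 1, 0]; VV[0]=max(VV[0],msg_vec) then VV[0][0]++ -> VV[0]=[1, 0, 1, 0]
Event 2: SEND 1->3: VV[1][1]++ -> VV[1]=[0, 1, 0, 0], msg_vec=[0, 1, 0, 0]; VV[3]=max(VV[3],msg_vec) then VV[3][3]++ -> VV[3]=[0, 1, 0, 1]
Event 3: LOCAL 2: VV[2][2]++ -> VV[2]=[0, 0, 2, 0]
Event 4: SEND 3->2: VV[3][3]++ -> VV[3]=[0, 1, 0, 2], msg_vec=[0, 1, 0, 2]; VV[2]=max(VV[2],msg_vec) then VV[2][2]++ -> VV[2]=[0, 1, 3, 2]
Event 5: LOCAL 0: VV[0][0]++ -> VV[0]=[2, 0, 1, 0]
Event 6: LOCAL 2: VV[2][2]++ -> VV[2]=[0, 1, 4, 2]
Event 7: SEND 2->0: VV[2][2]++ -> VV[2]=[0, 1, 5, 2], msg_vec=[0, 1, 5, 2]; VV[0]=max(VV[0],msg_vec) then VV[0][0]++ -> VV[0]=[3, 1, 5, 2]
Event 8: LOCAL 1: VV[1][1]++ -> VV[1]=[0, 2, 0, 0]
Event 9: LOCAL 1: VV[1][1]++ -> VV[1]=[0, 3, 0, 0]
Event 10: SEND 3->2: VV[3][3]++ -> VV[3]=[0, 1, 0, 3], msg_vec=[0, 1, 0, 3]; VV[2]=max(VV[2],msg_vec) then VV[2][2]++ -> VV[2]=[0, 1, 6, 3]
Event 3 stamp: [0, 0, 2, 0]
Event 7 stamp: [0, 1, 5, 2]
[0, 0, 2, 0] <= [0, 1, 5, 2]? True
[0, 1, 5, 2] <= [0, 0, 2, 0]? False
Relation: before

Answer: before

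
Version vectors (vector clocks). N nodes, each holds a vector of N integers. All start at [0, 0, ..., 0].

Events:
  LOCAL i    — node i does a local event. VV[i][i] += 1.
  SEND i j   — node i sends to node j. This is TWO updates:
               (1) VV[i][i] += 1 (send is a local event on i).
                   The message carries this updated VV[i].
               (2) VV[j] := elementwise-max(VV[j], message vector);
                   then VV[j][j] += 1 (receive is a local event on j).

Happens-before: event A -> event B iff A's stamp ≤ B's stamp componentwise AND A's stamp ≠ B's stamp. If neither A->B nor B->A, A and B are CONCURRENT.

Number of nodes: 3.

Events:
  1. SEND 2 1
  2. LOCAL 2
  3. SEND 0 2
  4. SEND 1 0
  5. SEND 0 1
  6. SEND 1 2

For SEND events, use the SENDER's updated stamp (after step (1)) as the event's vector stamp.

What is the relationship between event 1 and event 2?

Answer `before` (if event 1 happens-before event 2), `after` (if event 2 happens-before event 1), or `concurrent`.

Initial: VV[0]=[0, 0, 0]
Initial: VV[1]=[0, 0, 0]
Initial: VV[2]=[0, 0, 0]
Event 1: SEND 2->1: VV[2][2]++ -> VV[2]=[0, 0, 1], msg_vec=[0, 0, 1]; VV[1]=max(VV[1],msg_vec) then VV[1][1]++ -> VV[1]=[0, 1, 1]
Event 2: LOCAL 2: VV[2][2]++ -> VV[2]=[0, 0, 2]
Event 3: SEND 0->2: VV[0][0]++ -> VV[0]=[1, 0, 0], msg_vec=[1, 0, 0]; VV[2]=max(VV[2],msg_vec) then VV[2][2]++ -> VV[2]=[1, 0, 3]
Event 4: SEND 1->0: VV[1][1]++ -> VV[1]=[0, 2, 1], msg_vec=[0, 2, 1]; VV[0]=max(VV[0],msg_vec) then VV[0][0]++ -> VV[0]=[2, 2, 1]
Event 5: SEND 0->1: VV[0][0]++ -> VV[0]=[3, 2, 1], msg_vec=[3, 2, 1]; VV[1]=max(VV[1],msg_vec) then VV[1][1]++ -> VV[1]=[3, 3, 1]
Event 6: SEND 1->2: VV[1][1]++ -> VV[1]=[3, 4, 1], msg_vec=[3, 4, 1]; VV[2]=max(VV[2],msg_vec) then VV[2][2]++ -> VV[2]=[3, 4, 4]
Event 1 stamp: [0, 0, 1]
Event 2 stamp: [0, 0, 2]
[0, 0, 1] <= [0, 0, 2]? True
[0, 0, 2] <= [0, 0, 1]? False
Relation: before

Answer: before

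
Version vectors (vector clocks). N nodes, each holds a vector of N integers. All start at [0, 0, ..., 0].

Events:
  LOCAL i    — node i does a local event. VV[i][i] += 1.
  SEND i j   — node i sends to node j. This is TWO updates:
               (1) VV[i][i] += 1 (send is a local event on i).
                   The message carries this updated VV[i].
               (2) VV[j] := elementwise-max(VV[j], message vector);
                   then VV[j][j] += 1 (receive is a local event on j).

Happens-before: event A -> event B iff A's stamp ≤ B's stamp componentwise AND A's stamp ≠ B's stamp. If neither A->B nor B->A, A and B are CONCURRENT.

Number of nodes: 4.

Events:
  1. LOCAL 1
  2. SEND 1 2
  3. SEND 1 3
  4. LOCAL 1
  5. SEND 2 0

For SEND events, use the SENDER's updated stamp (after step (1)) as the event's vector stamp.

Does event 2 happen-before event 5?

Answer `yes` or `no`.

Initial: VV[0]=[0, 0, 0, 0]
Initial: VV[1]=[0, 0, 0, 0]
Initial: VV[2]=[0, 0, 0, 0]
Initial: VV[3]=[0, 0, 0, 0]
Event 1: LOCAL 1: VV[1][1]++ -> VV[1]=[0, 1, 0, 0]
Event 2: SEND 1->2: VV[1][1]++ -> VV[1]=[0, 2, 0, 0], msg_vec=[0, 2, 0, 0]; VV[2]=max(VV[2],msg_vec) then VV[2][2]++ -> VV[2]=[0, 2, 1, 0]
Event 3: SEND 1->3: VV[1][1]++ -> VV[1]=[0, 3, 0, 0], msg_vec=[0, 3, 0, 0]; VV[3]=max(VV[3],msg_vec) then VV[3][3]++ -> VV[3]=[0, 3, 0, 1]
Event 4: LOCAL 1: VV[1][1]++ -> VV[1]=[0, 4, 0, 0]
Event 5: SEND 2->0: VV[2][2]++ -> VV[2]=[0, 2, 2, 0], msg_vec=[0, 2, 2, 0]; VV[0]=max(VV[0],msg_vec) then VV[0][0]++ -> VV[0]=[1, 2, 2, 0]
Event 2 stamp: [0, 2, 0, 0]
Event 5 stamp: [0, 2, 2, 0]
[0, 2, 0, 0] <= [0, 2, 2, 0]? True. Equal? False. Happens-before: True

Answer: yes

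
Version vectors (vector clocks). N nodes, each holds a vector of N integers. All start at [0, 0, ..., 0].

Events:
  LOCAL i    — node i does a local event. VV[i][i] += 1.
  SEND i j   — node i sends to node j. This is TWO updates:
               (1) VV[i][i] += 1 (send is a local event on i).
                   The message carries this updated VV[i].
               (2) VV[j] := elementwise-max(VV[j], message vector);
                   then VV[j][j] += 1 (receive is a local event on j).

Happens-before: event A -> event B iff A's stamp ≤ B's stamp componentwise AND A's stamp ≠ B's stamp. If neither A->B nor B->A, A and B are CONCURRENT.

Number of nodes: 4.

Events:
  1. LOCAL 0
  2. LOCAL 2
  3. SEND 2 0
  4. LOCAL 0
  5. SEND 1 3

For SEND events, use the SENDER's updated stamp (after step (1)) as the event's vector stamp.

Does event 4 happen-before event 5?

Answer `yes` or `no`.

Answer: no

Derivation:
Initial: VV[0]=[0, 0, 0, 0]
Initial: VV[1]=[0, 0, 0, 0]
Initial: VV[2]=[0, 0, 0, 0]
Initial: VV[3]=[0, 0, 0, 0]
Event 1: LOCAL 0: VV[0][0]++ -> VV[0]=[1, 0, 0, 0]
Event 2: LOCAL 2: VV[2][2]++ -> VV[2]=[0, 0, 1, 0]
Event 3: SEND 2->0: VV[2][2]++ -> VV[2]=[0, 0, 2, 0], msg_vec=[0, 0, 2, 0]; VV[0]=max(VV[0],msg_vec) then VV[0][0]++ -> VV[0]=[2, 0, 2, 0]
Event 4: LOCAL 0: VV[0][0]++ -> VV[0]=[3, 0, 2, 0]
Event 5: SEND 1->3: VV[1][1]++ -> VV[1]=[0, 1, 0, 0], msg_vec=[0, 1, 0, 0]; VV[3]=max(VV[3],msg_vec) then VV[3][3]++ -> VV[3]=[0, 1, 0, 1]
Event 4 stamp: [3, 0, 2, 0]
Event 5 stamp: [0, 1, 0, 0]
[3, 0, 2, 0] <= [0, 1, 0, 0]? False. Equal? False. Happens-before: False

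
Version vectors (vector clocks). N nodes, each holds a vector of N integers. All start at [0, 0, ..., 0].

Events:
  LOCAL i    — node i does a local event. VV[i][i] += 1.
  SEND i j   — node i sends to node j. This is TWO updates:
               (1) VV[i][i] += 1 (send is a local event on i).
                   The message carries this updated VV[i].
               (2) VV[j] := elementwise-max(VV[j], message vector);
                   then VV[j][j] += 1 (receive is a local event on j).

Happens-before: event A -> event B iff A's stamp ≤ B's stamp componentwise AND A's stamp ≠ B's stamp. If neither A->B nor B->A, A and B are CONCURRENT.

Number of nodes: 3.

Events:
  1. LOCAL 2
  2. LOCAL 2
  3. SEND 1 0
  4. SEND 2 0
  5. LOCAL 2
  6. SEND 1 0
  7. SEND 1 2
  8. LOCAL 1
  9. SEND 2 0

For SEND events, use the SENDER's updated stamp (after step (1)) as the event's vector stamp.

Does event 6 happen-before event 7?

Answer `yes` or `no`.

Initial: VV[0]=[0, 0, 0]
Initial: VV[1]=[0, 0, 0]
Initial: VV[2]=[0, 0, 0]
Event 1: LOCAL 2: VV[2][2]++ -> VV[2]=[0, 0, 1]
Event 2: LOCAL 2: VV[2][2]++ -> VV[2]=[0, 0, 2]
Event 3: SEND 1->0: VV[1][1]++ -> VV[1]=[0, 1, 0], msg_vec=[0, 1, 0]; VV[0]=max(VV[0],msg_vec) then VV[0][0]++ -> VV[0]=[1, 1, 0]
Event 4: SEND 2->0: VV[2][2]++ -> VV[2]=[0, 0, 3], msg_vec=[0, 0, 3]; VV[0]=max(VV[0],msg_vec) then VV[0][0]++ -> VV[0]=[2, 1, 3]
Event 5: LOCAL 2: VV[2][2]++ -> VV[2]=[0, 0, 4]
Event 6: SEND 1->0: VV[1][1]++ -> VV[1]=[0, 2, 0], msg_vec=[0, 2, 0]; VV[0]=max(VV[0],msg_vec) then VV[0][0]++ -> VV[0]=[3, 2, 3]
Event 7: SEND 1->2: VV[1][1]++ -> VV[1]=[0, 3, 0], msg_vec=[0, 3, 0]; VV[2]=max(VV[2],msg_vec) then VV[2][2]++ -> VV[2]=[0, 3, 5]
Event 8: LOCAL 1: VV[1][1]++ -> VV[1]=[0, 4, 0]
Event 9: SEND 2->0: VV[2][2]++ -> VV[2]=[0, 3, 6], msg_vec=[0, 3, 6]; VV[0]=max(VV[0],msg_vec) then VV[0][0]++ -> VV[0]=[4, 3, 6]
Event 6 stamp: [0, 2, 0]
Event 7 stamp: [0, 3, 0]
[0, 2, 0] <= [0, 3, 0]? True. Equal? False. Happens-before: True

Answer: yes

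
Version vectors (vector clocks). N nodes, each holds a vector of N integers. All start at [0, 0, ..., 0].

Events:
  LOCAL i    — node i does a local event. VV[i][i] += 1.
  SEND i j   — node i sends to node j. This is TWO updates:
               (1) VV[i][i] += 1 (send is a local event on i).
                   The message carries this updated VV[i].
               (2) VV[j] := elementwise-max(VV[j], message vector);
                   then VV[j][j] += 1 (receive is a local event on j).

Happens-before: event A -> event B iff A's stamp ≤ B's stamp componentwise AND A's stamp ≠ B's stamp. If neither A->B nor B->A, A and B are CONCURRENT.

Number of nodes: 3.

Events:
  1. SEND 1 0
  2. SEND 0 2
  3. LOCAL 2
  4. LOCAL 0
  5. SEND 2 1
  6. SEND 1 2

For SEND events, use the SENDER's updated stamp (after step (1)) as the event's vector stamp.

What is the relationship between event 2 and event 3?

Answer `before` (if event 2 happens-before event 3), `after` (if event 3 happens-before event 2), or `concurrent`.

Answer: before

Derivation:
Initial: VV[0]=[0, 0, 0]
Initial: VV[1]=[0, 0, 0]
Initial: VV[2]=[0, 0, 0]
Event 1: SEND 1->0: VV[1][1]++ -> VV[1]=[0, 1, 0], msg_vec=[0, 1, 0]; VV[0]=max(VV[0],msg_vec) then VV[0][0]++ -> VV[0]=[1, 1, 0]
Event 2: SEND 0->2: VV[0][0]++ -> VV[0]=[2, 1, 0], msg_vec=[2, 1, 0]; VV[2]=max(VV[2],msg_vec) then VV[2][2]++ -> VV[2]=[2, 1, 1]
Event 3: LOCAL 2: VV[2][2]++ -> VV[2]=[2, 1, 2]
Event 4: LOCAL 0: VV[0][0]++ -> VV[0]=[3, 1, 0]
Event 5: SEND 2->1: VV[2][2]++ -> VV[2]=[2, 1, 3], msg_vec=[2, 1, 3]; VV[1]=max(VV[1],msg_vec) then VV[1][1]++ -> VV[1]=[2, 2, 3]
Event 6: SEND 1->2: VV[1][1]++ -> VV[1]=[2, 3, 3], msg_vec=[2, 3, 3]; VV[2]=max(VV[2],msg_vec) then VV[2][2]++ -> VV[2]=[2, 3, 4]
Event 2 stamp: [2, 1, 0]
Event 3 stamp: [2, 1, 2]
[2, 1, 0] <= [2, 1, 2]? True
[2, 1, 2] <= [2, 1, 0]? False
Relation: before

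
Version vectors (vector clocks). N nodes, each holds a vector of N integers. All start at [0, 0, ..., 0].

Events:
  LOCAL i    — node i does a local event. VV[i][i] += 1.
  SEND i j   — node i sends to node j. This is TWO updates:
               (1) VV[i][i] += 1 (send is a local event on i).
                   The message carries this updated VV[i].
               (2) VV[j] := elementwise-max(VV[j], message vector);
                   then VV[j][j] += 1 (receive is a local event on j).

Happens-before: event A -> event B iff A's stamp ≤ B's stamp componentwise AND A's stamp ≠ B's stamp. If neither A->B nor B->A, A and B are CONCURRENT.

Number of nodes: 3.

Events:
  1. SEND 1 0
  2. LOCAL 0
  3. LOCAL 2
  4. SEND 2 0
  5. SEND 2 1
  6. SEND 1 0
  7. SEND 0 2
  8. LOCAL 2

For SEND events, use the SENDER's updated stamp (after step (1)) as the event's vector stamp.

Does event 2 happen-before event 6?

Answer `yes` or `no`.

Answer: no

Derivation:
Initial: VV[0]=[0, 0, 0]
Initial: VV[1]=[0, 0, 0]
Initial: VV[2]=[0, 0, 0]
Event 1: SEND 1->0: VV[1][1]++ -> VV[1]=[0, 1, 0], msg_vec=[0, 1, 0]; VV[0]=max(VV[0],msg_vec) then VV[0][0]++ -> VV[0]=[1, 1, 0]
Event 2: LOCAL 0: VV[0][0]++ -> VV[0]=[2, 1, 0]
Event 3: LOCAL 2: VV[2][2]++ -> VV[2]=[0, 0, 1]
Event 4: SEND 2->0: VV[2][2]++ -> VV[2]=[0, 0, 2], msg_vec=[0, 0, 2]; VV[0]=max(VV[0],msg_vec) then VV[0][0]++ -> VV[0]=[3, 1, 2]
Event 5: SEND 2->1: VV[2][2]++ -> VV[2]=[0, 0, 3], msg_vec=[0, 0, 3]; VV[1]=max(VV[1],msg_vec) then VV[1][1]++ -> VV[1]=[0, 2, 3]
Event 6: SEND 1->0: VV[1][1]++ -> VV[1]=[0, 3, 3], msg_vec=[0, 3, 3]; VV[0]=max(VV[0],msg_vec) then VV[0][0]++ -> VV[0]=[4, 3, 3]
Event 7: SEND 0->2: VV[0][0]++ -> VV[0]=[5, 3, 3], msg_vec=[5, 3, 3]; VV[2]=max(VV[2],msg_vec) then VV[2][2]++ -> VV[2]=[5, 3, 4]
Event 8: LOCAL 2: VV[2][2]++ -> VV[2]=[5, 3, 5]
Event 2 stamp: [2, 1, 0]
Event 6 stamp: [0, 3, 3]
[2, 1, 0] <= [0, 3, 3]? False. Equal? False. Happens-before: False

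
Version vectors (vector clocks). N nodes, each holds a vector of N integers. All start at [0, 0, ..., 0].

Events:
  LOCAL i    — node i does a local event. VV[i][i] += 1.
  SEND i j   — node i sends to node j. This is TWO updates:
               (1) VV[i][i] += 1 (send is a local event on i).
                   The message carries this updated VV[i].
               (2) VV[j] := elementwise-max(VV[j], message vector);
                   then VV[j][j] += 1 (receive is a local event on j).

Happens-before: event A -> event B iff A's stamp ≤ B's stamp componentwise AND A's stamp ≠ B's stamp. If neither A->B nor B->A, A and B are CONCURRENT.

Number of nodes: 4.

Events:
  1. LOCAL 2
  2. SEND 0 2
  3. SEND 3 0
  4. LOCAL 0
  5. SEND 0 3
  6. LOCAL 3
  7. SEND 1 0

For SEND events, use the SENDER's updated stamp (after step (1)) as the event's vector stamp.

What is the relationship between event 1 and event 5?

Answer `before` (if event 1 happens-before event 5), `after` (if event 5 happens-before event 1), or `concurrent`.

Initial: VV[0]=[0, 0, 0, 0]
Initial: VV[1]=[0, 0, 0, 0]
Initial: VV[2]=[0, 0, 0, 0]
Initial: VV[3]=[0, 0, 0, 0]
Event 1: LOCAL 2: VV[2][2]++ -> VV[2]=[0, 0, 1, 0]
Event 2: SEND 0->2: VV[0][0]++ -> VV[0]=[1, 0, 0, 0], msg_vec=[1, 0, 0, 0]; VV[2]=max(VV[2],msg_vec) then VV[2][2]++ -> VV[2]=[1, 0, 2, 0]
Event 3: SEND 3->0: VV[3][3]++ -> VV[3]=[0, 0, 0, 1], msg_vec=[0, 0, 0, 1]; VV[0]=max(VV[0],msg_vec) then VV[0][0]++ -> VV[0]=[2, 0, 0, 1]
Event 4: LOCAL 0: VV[0][0]++ -> VV[0]=[3, 0, 0, 1]
Event 5: SEND 0->3: VV[0][0]++ -> VV[0]=[4, 0, 0, 1], msg_vec=[4, 0, 0, 1]; VV[3]=max(VV[3],msg_vec) then VV[3][3]++ -> VV[3]=[4, 0, 0, 2]
Event 6: LOCAL 3: VV[3][3]++ -> VV[3]=[4, 0, 0, 3]
Event 7: SEND 1->0: VV[1][1]++ -> VV[1]=[0, 1, 0, 0], msg_vec=[0, 1, 0, 0]; VV[0]=max(VV[0],msg_vec) then VV[0][0]++ -> VV[0]=[5, 1, 0, 1]
Event 1 stamp: [0, 0, 1, 0]
Event 5 stamp: [4, 0, 0, 1]
[0, 0, 1, 0] <= [4, 0, 0, 1]? False
[4, 0, 0, 1] <= [0, 0, 1, 0]? False
Relation: concurrent

Answer: concurrent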